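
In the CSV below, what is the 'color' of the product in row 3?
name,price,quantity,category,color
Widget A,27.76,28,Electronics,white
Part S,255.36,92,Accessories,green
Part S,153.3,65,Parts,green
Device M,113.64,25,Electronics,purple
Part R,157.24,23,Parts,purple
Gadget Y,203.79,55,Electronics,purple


Query: Row 3 ('Part S'), column 'color'
Value: green

green


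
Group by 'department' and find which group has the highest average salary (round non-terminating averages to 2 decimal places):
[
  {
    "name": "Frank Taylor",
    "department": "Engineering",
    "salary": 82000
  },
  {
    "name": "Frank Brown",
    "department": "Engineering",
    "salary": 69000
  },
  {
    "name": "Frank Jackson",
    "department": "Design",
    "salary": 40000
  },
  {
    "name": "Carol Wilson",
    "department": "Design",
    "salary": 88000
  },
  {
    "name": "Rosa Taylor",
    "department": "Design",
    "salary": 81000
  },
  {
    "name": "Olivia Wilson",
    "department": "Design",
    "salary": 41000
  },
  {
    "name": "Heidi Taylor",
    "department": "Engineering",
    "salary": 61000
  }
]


Group by: department

Groups:
  Design: 4 people, avg salary = 250000/4 = $62500
  Engineering: 3 people, avg salary = 212000/3 ≈ $70666.67

Highest average salary: Engineering (≈$70666.67)

Engineering (≈$70666.67)


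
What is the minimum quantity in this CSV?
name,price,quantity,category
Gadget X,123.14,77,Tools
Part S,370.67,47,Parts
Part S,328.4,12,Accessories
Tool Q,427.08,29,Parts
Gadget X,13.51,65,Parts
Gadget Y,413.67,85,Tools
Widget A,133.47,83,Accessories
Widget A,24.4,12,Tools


Computing minimum quantity:
Values: [77, 47, 12, 29, 65, 85, 83, 12]
Min = 12

12


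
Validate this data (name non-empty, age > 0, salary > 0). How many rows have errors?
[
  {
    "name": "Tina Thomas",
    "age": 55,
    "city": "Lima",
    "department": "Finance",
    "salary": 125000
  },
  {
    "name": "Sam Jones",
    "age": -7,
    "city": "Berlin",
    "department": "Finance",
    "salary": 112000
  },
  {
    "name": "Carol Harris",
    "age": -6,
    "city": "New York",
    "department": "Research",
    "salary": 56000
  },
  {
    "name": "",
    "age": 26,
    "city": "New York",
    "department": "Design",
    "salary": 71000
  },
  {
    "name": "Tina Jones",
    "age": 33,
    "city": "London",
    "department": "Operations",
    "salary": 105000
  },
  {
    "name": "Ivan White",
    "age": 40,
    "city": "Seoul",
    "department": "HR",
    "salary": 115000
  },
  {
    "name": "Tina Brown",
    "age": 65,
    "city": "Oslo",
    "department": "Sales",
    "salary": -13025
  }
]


Validating 7 records:
Rules: name non-empty, age > 0, salary > 0

  Row 1 (Tina Thomas): OK
  Row 2 (Sam Jones): negative age: -7
  Row 3 (Carol Harris): negative age: -6
  Row 4 (???): empty name
  Row 5 (Tina Jones): OK
  Row 6 (Ivan White): OK
  Row 7 (Tina Brown): negative salary: -13025

Total errors: 4

4 errors


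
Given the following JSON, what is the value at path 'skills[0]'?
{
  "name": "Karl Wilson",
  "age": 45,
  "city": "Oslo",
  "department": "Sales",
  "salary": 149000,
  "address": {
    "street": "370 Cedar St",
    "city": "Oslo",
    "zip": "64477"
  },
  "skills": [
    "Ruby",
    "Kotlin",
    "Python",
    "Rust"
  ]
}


Query: skills[0]
Path: skills -> first element
Value: Ruby

Ruby


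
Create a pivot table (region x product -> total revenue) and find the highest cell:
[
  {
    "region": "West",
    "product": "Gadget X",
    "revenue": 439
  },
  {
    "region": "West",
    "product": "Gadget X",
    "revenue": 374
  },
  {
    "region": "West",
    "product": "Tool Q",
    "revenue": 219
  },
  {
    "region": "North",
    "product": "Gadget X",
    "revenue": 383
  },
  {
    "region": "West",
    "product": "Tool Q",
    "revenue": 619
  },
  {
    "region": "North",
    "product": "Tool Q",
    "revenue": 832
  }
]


Pivot: region (rows) x product (columns) -> total revenue

     Gadget X      Tool Q      
North          383           832  
West           813           838  

Highest: West / Tool Q = $838

West / Tool Q = $838


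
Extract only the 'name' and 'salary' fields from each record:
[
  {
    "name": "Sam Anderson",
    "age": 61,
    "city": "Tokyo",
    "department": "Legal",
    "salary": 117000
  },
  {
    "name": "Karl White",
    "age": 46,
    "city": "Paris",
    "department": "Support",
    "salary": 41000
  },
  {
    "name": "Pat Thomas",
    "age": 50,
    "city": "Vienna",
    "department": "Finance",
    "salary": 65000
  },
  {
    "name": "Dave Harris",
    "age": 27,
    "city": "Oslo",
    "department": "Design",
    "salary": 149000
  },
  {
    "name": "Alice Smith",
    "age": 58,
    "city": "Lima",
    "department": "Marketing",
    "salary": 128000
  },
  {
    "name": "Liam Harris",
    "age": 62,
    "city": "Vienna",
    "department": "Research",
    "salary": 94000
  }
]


Original: 6 records with fields: name, age, city, department, salary
Keep: ['name', 'salary']
Drop: ['age', 'city', 'department']
Result: 6 records, 2 fields each

[
  {
    "name": "Sam Anderson",
    "salary": 117000
  },
  {
    "name": "Karl White",
    "salary": 41000
  },
  {
    "name": "Pat Thomas",
    "salary": 65000
  },
  {
    "name": "Dave Harris",
    "salary": 149000
  },
  {
    "name": "Alice Smith",
    "salary": 128000
  },
  {
    "name": "Liam Harris",
    "salary": 94000
  }
]


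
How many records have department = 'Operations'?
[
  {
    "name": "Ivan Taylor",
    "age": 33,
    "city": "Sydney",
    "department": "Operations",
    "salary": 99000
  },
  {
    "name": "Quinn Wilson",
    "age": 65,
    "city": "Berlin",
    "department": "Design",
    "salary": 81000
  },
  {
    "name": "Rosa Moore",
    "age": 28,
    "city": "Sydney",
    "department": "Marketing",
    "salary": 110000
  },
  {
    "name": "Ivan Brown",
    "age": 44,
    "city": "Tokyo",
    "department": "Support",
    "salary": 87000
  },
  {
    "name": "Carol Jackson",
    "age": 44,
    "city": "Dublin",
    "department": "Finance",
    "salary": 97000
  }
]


Data: 5 records
Condition: department = 'Operations'

Checking each record:
  Ivan Taylor: Operations MATCH
  Quinn Wilson: Design
  Rosa Moore: Marketing
  Ivan Brown: Support
  Carol Jackson: Finance

Count: 1

1


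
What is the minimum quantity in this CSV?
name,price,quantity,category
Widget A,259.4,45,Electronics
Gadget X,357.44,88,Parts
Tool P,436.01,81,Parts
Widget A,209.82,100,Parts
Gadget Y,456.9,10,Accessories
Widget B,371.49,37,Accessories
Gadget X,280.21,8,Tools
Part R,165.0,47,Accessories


Computing minimum quantity:
Values: [45, 88, 81, 100, 10, 37, 8, 47]
Min = 8

8


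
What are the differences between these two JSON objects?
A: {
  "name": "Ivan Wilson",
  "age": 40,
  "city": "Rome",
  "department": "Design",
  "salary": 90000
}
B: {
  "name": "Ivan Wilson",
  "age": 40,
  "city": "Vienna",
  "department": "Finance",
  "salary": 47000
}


Comparing each field (in key order):
  name: same
  age: same
  city: DIFFERENT
  department: DIFFERENT
  salary: DIFFERENT
Differences:
  city: Rome -> Vienna
  department: Design -> Finance
  salary: 90000 -> 47000

3 field(s) changed

3 changes: city, department, salary


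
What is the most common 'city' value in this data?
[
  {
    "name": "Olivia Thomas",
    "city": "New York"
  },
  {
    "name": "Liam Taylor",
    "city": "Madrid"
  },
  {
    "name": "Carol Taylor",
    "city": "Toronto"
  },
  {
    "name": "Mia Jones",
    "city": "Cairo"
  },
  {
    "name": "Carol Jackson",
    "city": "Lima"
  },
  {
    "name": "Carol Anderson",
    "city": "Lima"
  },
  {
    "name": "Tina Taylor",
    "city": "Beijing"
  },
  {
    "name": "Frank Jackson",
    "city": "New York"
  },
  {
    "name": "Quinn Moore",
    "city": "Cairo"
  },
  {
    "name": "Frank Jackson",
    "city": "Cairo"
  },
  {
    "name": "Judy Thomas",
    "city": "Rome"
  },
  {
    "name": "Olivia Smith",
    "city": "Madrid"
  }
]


Counting 'city' values across 12 records:

  Cairo: 3 ###
  New York: 2 ##
  Madrid: 2 ##
  Lima: 2 ##
  Toronto: 1 #
  Beijing: 1 #
  Rome: 1 #

Most common: Cairo (3 times)

Cairo (3 times)


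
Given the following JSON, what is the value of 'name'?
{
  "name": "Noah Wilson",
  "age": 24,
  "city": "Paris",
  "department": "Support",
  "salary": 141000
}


Looking up field 'name'
Value: Noah Wilson

Noah Wilson


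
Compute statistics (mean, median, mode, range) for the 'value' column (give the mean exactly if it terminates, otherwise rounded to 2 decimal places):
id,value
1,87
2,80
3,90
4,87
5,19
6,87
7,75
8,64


Data: [87, 80, 90, 87, 19, 87, 75, 64]
Count: 8
Sum: 589
Mean: 589/8 = 73.625
Sorted: [19, 64, 75, 80, 87, 87, 87, 90]
Median: 83.5
Mode: 87 (3 times)
Range: 90 - 19 = 71
Min: 19, Max: 90

mean=73.625, median=83.5, mode=87, range=71


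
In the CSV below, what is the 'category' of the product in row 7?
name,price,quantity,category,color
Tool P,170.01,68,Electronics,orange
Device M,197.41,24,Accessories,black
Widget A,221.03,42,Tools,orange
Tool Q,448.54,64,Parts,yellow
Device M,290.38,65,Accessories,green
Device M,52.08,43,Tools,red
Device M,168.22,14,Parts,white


Query: Row 7 ('Device M'), column 'category'
Value: Parts

Parts


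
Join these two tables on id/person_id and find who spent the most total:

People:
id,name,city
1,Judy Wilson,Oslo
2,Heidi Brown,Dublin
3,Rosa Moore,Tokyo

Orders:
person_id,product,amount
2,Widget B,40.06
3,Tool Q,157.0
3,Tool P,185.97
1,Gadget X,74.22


Join on: people.id = orders.person_id

Joined rows:
  Heidi Brown (Dublin) bought Widget B for $40.06
  Rosa Moore (Tokyo) bought Tool Q for $157.0
  Rosa Moore (Tokyo) bought Tool P for $185.97
  Judy Wilson (Oslo) bought Gadget X for $74.22

Total per person:
  Rosa Moore: $342.97
  Judy Wilson: $74.22
  Heidi Brown: $40.06

Top spender: Rosa Moore ($342.97)

Rosa Moore ($342.97)


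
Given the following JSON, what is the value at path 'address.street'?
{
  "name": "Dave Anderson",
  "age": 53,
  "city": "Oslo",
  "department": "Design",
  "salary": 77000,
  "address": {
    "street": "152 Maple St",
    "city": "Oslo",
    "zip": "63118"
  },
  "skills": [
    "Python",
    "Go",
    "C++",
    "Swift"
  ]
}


Query: address.street
Path: address -> street
Value: 152 Maple St

152 Maple St


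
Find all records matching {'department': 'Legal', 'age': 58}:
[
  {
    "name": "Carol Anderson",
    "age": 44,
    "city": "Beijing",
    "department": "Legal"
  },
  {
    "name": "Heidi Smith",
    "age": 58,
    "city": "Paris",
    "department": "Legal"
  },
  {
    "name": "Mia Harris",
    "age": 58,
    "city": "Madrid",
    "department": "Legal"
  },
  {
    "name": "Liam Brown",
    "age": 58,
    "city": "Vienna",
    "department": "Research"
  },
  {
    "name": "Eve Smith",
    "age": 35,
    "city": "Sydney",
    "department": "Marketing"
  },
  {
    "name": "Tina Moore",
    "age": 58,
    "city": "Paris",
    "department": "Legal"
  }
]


Search criteria: {'department': 'Legal', 'age': 58}

Checking 6 records:
  Carol Anderson: {department: Legal, age: 44}
  Heidi Smith: {department: Legal, age: 58} <-- MATCH
  Mia Harris: {department: Legal, age: 58} <-- MATCH
  Liam Brown: {department: Research, age: 58}
  Eve Smith: {department: Marketing, age: 35}
  Tina Moore: {department: Legal, age: 58} <-- MATCH

Matches: ["Heidi Smith", "Mia Harris", "Tina Moore"]

["Heidi Smith", "Mia Harris", "Tina Moore"]


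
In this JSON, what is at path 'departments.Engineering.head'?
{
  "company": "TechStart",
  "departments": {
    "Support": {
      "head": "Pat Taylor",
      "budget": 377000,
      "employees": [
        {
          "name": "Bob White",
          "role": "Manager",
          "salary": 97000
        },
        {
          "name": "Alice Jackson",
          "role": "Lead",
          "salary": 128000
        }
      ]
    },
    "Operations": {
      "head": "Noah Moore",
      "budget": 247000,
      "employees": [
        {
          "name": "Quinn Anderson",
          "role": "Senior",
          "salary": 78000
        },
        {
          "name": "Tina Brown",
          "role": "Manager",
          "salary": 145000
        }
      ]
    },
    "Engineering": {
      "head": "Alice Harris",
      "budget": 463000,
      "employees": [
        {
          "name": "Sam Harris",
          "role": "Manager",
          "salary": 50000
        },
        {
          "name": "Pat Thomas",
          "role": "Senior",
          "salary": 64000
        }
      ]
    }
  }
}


Path: departments.Engineering.head

Navigate:
  -> departments
  -> Engineering
  -> head = 'Alice Harris'

Alice Harris


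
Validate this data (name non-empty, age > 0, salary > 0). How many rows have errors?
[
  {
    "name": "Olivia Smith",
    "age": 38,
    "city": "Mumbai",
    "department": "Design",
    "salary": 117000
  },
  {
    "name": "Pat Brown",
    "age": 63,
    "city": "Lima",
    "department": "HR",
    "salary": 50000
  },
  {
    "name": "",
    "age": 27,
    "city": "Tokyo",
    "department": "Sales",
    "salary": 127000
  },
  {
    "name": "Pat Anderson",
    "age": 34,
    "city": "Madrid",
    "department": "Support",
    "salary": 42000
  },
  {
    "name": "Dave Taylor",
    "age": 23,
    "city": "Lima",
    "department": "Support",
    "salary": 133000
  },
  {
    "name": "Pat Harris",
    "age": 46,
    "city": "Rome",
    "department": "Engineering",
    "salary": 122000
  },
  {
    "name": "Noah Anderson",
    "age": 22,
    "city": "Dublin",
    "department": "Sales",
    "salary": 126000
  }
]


Validating 7 records:
Rules: name non-empty, age > 0, salary > 0

  Row 1 (Olivia Smith): OK
  Row 2 (Pat Brown): OK
  Row 3 (???): empty name
  Row 4 (Pat Anderson): OK
  Row 5 (Dave Taylor): OK
  Row 6 (Pat Harris): OK
  Row 7 (Noah Anderson): OK

Total errors: 1

1 errors


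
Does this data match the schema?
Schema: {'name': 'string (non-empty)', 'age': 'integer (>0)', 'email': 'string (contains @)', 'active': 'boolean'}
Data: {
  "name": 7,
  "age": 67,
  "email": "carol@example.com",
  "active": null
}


Validating each field against schema:
  name: FAIL (7 is not a string)
  age: OK (positive integer)
  email: OK (string with @)
  active: FAIL (null is not a boolean)

Result: INVALID (2 errors: name, active)

INVALID (2 errors: name, active)


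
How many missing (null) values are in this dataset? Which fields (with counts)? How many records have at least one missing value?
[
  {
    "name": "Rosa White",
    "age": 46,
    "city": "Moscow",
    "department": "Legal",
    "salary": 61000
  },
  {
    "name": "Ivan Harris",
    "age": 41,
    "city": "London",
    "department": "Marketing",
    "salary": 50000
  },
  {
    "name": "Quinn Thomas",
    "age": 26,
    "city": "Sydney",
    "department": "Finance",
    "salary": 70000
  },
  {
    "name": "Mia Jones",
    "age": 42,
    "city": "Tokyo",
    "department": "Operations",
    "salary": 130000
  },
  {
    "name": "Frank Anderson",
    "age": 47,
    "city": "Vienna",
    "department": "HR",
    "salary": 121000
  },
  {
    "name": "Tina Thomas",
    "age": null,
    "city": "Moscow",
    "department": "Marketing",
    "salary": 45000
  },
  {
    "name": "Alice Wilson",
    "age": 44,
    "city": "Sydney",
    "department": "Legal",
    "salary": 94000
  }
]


Checking for missing (null) values in 7 records:

  Rosa White: complete
  Ivan Harris: complete
  Quinn Thomas: complete
  Mia Jones: complete
  Frank Anderson: complete
  Tina Thomas: age
  Alice Wilson: complete

Per field:
  name: 0 missing
  age: 1 missing
  city: 0 missing
  department: 0 missing
  salary: 0 missing

Total missing values: 1
Records with any missing: 1

1 missing values (age: 1); 1 incomplete records


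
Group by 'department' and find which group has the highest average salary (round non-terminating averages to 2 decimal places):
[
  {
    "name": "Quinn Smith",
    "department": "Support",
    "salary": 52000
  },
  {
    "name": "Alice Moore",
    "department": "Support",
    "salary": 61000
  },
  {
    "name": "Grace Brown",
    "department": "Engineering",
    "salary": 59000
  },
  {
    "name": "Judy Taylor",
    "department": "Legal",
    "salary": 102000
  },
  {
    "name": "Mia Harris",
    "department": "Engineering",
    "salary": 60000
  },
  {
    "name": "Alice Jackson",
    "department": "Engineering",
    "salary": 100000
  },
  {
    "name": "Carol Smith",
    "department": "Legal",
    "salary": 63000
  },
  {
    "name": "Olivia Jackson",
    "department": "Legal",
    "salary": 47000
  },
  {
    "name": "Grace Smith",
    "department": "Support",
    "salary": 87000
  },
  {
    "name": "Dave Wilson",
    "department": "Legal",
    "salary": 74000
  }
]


Group by: department

Groups:
  Engineering: 3 people, avg salary = 219000/3 = $73000
  Legal: 4 people, avg salary = 286000/4 = $71500
  Support: 3 people, avg salary = 200000/3 ≈ $66666.67

Highest average salary: Engineering ($73000)

Engineering ($73000)


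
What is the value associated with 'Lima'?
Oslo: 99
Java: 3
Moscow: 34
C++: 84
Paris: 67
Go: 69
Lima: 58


Looking up key 'Lima'
Value: 58

58


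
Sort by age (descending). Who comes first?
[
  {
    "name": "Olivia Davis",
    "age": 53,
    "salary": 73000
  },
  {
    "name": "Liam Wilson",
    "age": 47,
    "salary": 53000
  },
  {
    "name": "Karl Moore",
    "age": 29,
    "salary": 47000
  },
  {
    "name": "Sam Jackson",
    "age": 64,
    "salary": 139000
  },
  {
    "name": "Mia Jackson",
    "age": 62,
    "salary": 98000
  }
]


Sort by: age (descending)

Sorted order:
  1. Sam Jackson (age = 64)
  2. Mia Jackson (age = 62)
  3. Olivia Davis (age = 53)
  4. Liam Wilson (age = 47)
  5. Karl Moore (age = 29)

First: Sam Jackson

Sam Jackson


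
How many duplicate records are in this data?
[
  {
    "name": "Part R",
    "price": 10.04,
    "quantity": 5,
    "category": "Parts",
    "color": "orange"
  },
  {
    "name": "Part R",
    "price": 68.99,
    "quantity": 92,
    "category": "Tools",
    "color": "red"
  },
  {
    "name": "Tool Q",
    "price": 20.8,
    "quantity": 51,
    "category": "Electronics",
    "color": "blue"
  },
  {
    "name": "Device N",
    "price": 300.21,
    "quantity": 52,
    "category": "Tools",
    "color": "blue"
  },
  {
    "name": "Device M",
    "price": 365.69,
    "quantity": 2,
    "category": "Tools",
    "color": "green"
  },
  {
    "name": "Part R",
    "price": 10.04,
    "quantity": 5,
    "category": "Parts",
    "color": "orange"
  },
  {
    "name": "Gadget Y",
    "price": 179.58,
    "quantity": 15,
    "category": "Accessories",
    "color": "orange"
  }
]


Checking 7 records for duplicates:

  Row 1: Part R ($10.04, qty 5)
  Row 2: Part R ($68.99, qty 92)
  Row 3: Tool Q ($20.8, qty 51)
  Row 4: Device N ($300.21, qty 52)
  Row 5: Device M ($365.69, qty 2)
  Row 6: Part R ($10.04, qty 5) <-- DUPLICATE
  Row 7: Gadget Y ($179.58, qty 15)

Duplicates found: 1
Unique records: 6

1 duplicates, 6 unique


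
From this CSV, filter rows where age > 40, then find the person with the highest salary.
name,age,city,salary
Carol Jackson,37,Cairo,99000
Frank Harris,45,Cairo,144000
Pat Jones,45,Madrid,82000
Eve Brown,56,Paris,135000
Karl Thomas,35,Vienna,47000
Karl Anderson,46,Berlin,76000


Filter: age > 40
Sort by: salary (descending)

Filtered records (4):
  Frank Harris, age 45, salary $144000
  Eve Brown, age 56, salary $135000
  Pat Jones, age 45, salary $82000
  Karl Anderson, age 46, salary $76000

Highest salary: Frank Harris ($144000)

Frank Harris


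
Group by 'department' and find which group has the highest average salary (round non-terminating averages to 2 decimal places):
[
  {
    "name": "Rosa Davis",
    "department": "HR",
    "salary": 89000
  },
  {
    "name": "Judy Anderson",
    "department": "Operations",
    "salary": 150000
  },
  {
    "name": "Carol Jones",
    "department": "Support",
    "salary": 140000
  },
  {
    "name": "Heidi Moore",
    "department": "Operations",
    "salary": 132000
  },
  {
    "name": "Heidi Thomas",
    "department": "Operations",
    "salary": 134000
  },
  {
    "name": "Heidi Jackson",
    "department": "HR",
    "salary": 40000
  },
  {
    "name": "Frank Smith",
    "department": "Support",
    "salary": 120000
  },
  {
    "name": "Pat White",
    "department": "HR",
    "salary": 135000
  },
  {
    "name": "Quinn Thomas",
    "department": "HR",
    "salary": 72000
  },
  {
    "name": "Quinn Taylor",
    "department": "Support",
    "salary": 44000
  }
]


Group by: department

Groups:
  HR: 4 people, avg salary = 336000/4 = $84000
  Operations: 3 people, avg salary = 416000/3 ≈ $138666.67
  Support: 3 people, avg salary = 304000/3 ≈ $101333.33

Highest average salary: Operations (≈$138666.67)

Operations (≈$138666.67)


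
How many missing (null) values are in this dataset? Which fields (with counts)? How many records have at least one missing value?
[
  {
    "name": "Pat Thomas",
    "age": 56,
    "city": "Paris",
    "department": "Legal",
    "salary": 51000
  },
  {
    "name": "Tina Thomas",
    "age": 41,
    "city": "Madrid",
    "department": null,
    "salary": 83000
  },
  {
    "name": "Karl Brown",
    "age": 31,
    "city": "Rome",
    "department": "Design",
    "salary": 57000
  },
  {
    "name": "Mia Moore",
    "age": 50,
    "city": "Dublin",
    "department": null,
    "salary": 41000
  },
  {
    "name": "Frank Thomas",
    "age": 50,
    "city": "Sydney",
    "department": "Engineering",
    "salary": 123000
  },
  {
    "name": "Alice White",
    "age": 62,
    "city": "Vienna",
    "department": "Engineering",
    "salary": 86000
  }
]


Checking for missing (null) values in 6 records:

  Pat Thomas: complete
  Tina Thomas: department
  Karl Brown: complete
  Mia Moore: department
  Frank Thomas: complete
  Alice White: complete

Per field:
  name: 0 missing
  age: 0 missing
  city: 0 missing
  department: 2 missing
  salary: 0 missing

Total missing values: 2
Records with any missing: 2

2 missing values (department: 2); 2 incomplete records


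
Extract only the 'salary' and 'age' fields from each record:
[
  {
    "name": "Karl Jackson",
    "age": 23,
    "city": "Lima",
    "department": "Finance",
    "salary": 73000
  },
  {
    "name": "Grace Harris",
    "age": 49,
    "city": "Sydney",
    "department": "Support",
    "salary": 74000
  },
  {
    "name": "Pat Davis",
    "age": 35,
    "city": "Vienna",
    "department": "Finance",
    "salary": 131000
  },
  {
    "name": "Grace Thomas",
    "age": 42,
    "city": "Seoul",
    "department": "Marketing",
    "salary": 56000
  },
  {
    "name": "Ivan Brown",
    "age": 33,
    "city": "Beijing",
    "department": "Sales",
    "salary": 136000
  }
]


Original: 5 records with fields: name, age, city, department, salary
Keep: ['salary', 'age']
Drop: ['name', 'city', 'department']
Result: 5 records, 2 fields each

[
  {
    "salary": 73000,
    "age": 23
  },
  {
    "salary": 74000,
    "age": 49
  },
  {
    "salary": 131000,
    "age": 35
  },
  {
    "salary": 56000,
    "age": 42
  },
  {
    "salary": 136000,
    "age": 33
  }
]


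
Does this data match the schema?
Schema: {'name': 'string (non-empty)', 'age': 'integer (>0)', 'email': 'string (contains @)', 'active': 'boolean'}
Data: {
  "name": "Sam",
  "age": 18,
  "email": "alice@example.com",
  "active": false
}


Validating each field against schema:
  name: OK (non-empty string)
  age: OK (positive integer)
  email: OK (string with @)
  active: OK (boolean)

Result: VALID

VALID


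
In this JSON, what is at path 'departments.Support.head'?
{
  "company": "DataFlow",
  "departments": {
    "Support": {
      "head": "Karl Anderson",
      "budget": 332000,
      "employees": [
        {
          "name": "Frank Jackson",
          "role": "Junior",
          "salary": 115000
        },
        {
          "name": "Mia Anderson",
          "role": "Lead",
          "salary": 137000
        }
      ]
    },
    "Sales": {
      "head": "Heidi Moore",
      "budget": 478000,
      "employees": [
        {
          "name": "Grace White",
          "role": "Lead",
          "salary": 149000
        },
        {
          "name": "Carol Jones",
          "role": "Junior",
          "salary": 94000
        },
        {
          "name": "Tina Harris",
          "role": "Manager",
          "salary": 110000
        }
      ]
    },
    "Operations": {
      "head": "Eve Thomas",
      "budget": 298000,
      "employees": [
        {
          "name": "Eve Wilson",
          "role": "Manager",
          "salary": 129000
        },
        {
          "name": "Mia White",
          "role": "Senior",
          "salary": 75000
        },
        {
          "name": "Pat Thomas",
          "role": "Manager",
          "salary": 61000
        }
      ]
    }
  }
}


Path: departments.Support.head

Navigate:
  -> departments
  -> Support
  -> head = 'Karl Anderson'

Karl Anderson


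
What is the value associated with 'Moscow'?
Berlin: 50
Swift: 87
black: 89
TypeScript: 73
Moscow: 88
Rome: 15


Looking up key 'Moscow'
Value: 88

88


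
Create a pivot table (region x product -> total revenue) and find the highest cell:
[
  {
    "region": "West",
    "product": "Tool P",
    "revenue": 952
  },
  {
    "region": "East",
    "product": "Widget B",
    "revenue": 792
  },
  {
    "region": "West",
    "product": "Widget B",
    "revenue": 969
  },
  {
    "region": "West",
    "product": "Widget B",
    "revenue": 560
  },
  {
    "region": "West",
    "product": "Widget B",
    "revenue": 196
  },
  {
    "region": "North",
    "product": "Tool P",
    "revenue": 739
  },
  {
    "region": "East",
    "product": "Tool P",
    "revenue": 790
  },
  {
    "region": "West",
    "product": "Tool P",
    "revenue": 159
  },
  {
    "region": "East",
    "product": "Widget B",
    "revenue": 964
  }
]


Pivot: region (rows) x product (columns) -> total revenue

     Tool P        Widget B    
East           790          1756  
North          739             0  
West          1111          1725  

Highest: East / Widget B = $1756

East / Widget B = $1756


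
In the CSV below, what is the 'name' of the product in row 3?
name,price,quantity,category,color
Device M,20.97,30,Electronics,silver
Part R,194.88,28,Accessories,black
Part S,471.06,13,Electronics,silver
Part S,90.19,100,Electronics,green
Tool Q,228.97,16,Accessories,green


Query: Row 3 ('Part S'), column 'name'
Value: Part S

Part S


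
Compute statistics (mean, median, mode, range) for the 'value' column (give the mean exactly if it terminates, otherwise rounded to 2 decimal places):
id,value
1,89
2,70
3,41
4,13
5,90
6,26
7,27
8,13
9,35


Data: [89, 70, 41, 13, 90, 26, 27, 13, 35]
Count: 9
Sum: 404
Mean: 404/9 ≈ 44.89 (rounded to 2 decimal places)
Sorted: [13, 13, 26, 27, 35, 41, 70, 89, 90]
Median: 35.0
Mode: 13 (2 times)
Range: 90 - 13 = 77
Min: 13, Max: 90

mean≈44.89, median=35.0, mode=13, range=77


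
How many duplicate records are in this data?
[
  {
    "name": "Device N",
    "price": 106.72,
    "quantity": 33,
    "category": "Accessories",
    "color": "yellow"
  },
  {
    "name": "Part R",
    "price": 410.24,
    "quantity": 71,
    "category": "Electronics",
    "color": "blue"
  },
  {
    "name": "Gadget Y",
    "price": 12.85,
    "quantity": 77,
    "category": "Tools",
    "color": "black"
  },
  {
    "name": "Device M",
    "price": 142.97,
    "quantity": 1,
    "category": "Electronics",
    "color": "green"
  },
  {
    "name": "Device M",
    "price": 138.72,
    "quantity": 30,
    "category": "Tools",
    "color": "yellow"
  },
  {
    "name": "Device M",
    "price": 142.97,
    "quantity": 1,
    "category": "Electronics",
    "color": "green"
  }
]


Checking 6 records for duplicates:

  Row 1: Device N ($106.72, qty 33)
  Row 2: Part R ($410.24, qty 71)
  Row 3: Gadget Y ($12.85, qty 77)
  Row 4: Device M ($142.97, qty 1)
  Row 5: Device M ($138.72, qty 30)
  Row 6: Device M ($142.97, qty 1) <-- DUPLICATE

Duplicates found: 1
Unique records: 5

1 duplicates, 5 unique


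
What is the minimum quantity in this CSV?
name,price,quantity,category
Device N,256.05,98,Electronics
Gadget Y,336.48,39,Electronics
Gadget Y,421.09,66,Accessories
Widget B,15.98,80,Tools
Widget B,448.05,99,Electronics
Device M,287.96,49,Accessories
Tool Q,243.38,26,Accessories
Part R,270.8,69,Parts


Computing minimum quantity:
Values: [98, 39, 66, 80, 99, 49, 26, 69]
Min = 26

26


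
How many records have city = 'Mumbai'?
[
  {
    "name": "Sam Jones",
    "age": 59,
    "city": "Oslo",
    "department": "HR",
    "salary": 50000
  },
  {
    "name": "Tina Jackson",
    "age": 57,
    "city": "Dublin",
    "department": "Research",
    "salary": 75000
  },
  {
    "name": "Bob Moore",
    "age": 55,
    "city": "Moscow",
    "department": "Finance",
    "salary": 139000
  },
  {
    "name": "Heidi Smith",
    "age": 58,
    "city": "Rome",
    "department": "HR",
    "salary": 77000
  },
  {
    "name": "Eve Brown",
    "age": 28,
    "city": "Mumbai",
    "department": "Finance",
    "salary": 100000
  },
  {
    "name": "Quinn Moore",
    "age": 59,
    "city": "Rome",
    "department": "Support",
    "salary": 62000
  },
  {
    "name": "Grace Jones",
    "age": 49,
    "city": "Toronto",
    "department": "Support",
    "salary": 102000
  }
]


Data: 7 records
Condition: city = 'Mumbai'

Checking each record:
  Sam Jones: Oslo
  Tina Jackson: Dublin
  Bob Moore: Moscow
  Heidi Smith: Rome
  Eve Brown: Mumbai MATCH
  Quinn Moore: Rome
  Grace Jones: Toronto

Count: 1

1


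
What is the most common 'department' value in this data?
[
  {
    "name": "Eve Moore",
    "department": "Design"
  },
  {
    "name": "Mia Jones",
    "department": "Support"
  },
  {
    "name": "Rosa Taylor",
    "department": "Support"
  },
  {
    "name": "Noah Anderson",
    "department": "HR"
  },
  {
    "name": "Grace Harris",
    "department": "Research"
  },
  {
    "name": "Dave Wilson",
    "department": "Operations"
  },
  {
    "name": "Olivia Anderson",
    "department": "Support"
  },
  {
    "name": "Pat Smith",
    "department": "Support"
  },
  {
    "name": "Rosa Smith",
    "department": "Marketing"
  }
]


Counting 'department' values across 9 records:

  Support: 4 ####
  Design: 1 #
  HR: 1 #
  Research: 1 #
  Operations: 1 #
  Marketing: 1 #

Most common: Support (4 times)

Support (4 times)


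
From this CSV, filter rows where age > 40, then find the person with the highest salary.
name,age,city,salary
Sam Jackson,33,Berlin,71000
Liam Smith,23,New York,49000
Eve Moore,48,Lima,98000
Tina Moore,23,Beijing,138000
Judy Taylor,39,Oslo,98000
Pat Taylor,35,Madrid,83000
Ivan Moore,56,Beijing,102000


Filter: age > 40
Sort by: salary (descending)

Filtered records (2):
  Ivan Moore, age 56, salary $102000
  Eve Moore, age 48, salary $98000

Highest salary: Ivan Moore ($102000)

Ivan Moore


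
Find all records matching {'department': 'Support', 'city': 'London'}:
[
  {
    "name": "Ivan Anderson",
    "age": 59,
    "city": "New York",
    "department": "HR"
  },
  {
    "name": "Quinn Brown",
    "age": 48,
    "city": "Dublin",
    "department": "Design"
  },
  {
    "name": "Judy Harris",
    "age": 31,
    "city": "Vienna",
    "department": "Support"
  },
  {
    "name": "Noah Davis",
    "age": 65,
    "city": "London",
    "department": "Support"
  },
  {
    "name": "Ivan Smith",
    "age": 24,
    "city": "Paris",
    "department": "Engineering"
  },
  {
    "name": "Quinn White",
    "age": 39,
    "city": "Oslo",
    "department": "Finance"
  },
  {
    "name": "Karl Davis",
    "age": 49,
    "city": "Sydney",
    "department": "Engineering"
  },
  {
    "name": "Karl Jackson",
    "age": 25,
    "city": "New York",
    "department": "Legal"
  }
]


Search criteria: {'department': 'Support', 'city': 'London'}

Checking 8 records:
  Ivan Anderson: {department: HR, city: New York}
  Quinn Brown: {department: Design, city: Dublin}
  Judy Harris: {department: Support, city: Vienna}
  Noah Davis: {department: Support, city: London} <-- MATCH
  Ivan Smith: {department: Engineering, city: Paris}
  Quinn White: {department: Finance, city: Oslo}
  Karl Davis: {department: Engineering, city: Sydney}
  Karl Jackson: {department: Legal, city: New York}

Matches: ["Noah Davis"]

["Noah Davis"]


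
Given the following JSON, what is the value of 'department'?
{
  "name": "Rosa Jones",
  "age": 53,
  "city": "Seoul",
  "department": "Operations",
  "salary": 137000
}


Looking up field 'department'
Value: Operations

Operations


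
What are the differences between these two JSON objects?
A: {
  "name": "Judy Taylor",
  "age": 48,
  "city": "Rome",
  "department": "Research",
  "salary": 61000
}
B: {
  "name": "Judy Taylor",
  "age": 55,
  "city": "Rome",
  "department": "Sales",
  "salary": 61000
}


Comparing each field (in key order):
  name: same
  age: DIFFERENT
  city: same
  department: DIFFERENT
  salary: same
Differences:
  age: 48 -> 55
  department: Research -> Sales

2 field(s) changed

2 changes: age, department


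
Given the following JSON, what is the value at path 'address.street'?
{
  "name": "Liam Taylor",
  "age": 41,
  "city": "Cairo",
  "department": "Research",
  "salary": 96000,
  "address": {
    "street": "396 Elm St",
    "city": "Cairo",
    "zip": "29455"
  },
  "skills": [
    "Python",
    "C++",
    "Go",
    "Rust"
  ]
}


Query: address.street
Path: address -> street
Value: 396 Elm St

396 Elm St


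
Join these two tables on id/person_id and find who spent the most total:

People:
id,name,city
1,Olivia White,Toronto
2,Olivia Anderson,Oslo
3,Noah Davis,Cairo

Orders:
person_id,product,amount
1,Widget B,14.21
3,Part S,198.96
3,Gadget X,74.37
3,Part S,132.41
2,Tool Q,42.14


Join on: people.id = orders.person_id

Joined rows:
  Olivia White (Toronto) bought Widget B for $14.21
  Noah Davis (Cairo) bought Part S for $198.96
  Noah Davis (Cairo) bought Gadget X for $74.37
  Noah Davis (Cairo) bought Part S for $132.41
  Olivia Anderson (Oslo) bought Tool Q for $42.14

Total per person:
  Noah Davis: $405.74
  Olivia Anderson: $42.14
  Olivia White: $14.21

Top spender: Noah Davis ($405.74)

Noah Davis ($405.74)


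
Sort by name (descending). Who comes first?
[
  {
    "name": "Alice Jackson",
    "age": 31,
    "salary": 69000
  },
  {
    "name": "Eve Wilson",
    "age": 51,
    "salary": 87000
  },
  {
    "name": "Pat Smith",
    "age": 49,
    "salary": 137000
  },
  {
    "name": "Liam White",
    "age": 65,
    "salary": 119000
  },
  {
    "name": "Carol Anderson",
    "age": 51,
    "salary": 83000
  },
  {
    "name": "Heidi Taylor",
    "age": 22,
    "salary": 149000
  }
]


Sort by: name (descending)

Sorted order:
  1. Pat Smith (name = Pat Smith)
  2. Liam White (name = Liam White)
  3. Heidi Taylor (name = Heidi Taylor)
  4. Eve Wilson (name = Eve Wilson)
  5. Carol Anderson (name = Carol Anderson)
  6. Alice Jackson (name = Alice Jackson)

First: Pat Smith

Pat Smith


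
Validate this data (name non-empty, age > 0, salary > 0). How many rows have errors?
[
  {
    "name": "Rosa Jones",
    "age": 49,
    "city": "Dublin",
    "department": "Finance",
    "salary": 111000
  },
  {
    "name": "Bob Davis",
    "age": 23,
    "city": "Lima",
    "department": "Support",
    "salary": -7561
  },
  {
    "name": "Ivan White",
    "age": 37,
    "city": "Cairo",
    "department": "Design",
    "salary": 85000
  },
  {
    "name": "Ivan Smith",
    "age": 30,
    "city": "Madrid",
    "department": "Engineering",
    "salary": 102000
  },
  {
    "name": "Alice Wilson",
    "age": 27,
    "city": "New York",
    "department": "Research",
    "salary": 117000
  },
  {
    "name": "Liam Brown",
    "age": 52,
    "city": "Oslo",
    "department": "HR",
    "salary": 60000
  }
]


Validating 6 records:
Rules: name non-empty, age > 0, salary > 0

  Row 1 (Rosa Jones): OK
  Row 2 (Bob Davis): negative salary: -7561
  Row 3 (Ivan White): OK
  Row 4 (Ivan Smith): OK
  Row 5 (Alice Wilson): OK
  Row 6 (Liam Brown): OK

Total errors: 1

1 errors


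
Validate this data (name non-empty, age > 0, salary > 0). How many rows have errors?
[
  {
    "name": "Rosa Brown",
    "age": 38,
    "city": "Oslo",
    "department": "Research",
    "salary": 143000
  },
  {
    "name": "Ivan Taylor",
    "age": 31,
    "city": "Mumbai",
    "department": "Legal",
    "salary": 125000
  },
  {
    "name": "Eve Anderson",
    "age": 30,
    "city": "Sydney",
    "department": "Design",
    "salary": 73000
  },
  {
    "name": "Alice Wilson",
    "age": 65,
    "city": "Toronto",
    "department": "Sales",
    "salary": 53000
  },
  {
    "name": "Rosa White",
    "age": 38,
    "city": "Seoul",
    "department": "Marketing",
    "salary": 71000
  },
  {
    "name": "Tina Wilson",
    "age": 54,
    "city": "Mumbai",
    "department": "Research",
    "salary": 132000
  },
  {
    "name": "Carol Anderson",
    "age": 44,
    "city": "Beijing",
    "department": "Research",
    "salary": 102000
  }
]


Validating 7 records:
Rules: name non-empty, age > 0, salary > 0

  Row 1 (Rosa Brown): OK
  Row 2 (Ivan Taylor): OK
  Row 3 (Eve Anderson): OK
  Row 4 (Alice Wilson): OK
  Row 5 (Rosa White): OK
  Row 6 (Tina Wilson): OK
  Row 7 (Carol Anderson): OK

Total errors: 0

0 errors


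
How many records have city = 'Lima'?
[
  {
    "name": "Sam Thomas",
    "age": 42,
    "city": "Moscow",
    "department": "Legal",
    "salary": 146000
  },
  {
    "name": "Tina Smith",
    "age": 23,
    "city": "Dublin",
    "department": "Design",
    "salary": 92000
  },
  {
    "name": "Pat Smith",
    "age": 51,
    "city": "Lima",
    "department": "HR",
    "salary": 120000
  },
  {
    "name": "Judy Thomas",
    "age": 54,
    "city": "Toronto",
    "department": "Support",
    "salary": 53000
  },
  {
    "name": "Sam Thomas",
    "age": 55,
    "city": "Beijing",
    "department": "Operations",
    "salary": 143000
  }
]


Data: 5 records
Condition: city = 'Lima'

Checking each record:
  Sam Thomas: Moscow
  Tina Smith: Dublin
  Pat Smith: Lima MATCH
  Judy Thomas: Toronto
  Sam Thomas: Beijing

Count: 1

1


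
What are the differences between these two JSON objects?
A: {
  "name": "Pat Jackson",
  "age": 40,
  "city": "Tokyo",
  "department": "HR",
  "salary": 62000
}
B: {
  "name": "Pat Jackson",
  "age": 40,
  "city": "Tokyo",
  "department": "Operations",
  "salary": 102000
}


Comparing each field (in key order):
  name: same
  age: same
  city: same
  department: DIFFERENT
  salary: DIFFERENT
Differences:
  department: HR -> Operations
  salary: 62000 -> 102000

2 field(s) changed

2 changes: department, salary


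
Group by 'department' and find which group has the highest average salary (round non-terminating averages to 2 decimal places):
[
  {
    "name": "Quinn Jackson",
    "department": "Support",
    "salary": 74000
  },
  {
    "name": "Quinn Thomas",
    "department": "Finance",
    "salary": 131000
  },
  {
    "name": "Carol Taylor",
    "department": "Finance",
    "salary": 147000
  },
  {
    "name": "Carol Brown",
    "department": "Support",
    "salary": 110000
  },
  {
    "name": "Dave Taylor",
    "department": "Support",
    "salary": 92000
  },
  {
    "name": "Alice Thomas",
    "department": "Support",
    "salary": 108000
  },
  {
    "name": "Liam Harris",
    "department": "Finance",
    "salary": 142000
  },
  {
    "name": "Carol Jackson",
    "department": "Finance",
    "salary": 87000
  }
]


Group by: department

Groups:
  Finance: 4 people, avg salary = 507000/4 = $126750
  Support: 4 people, avg salary = 384000/4 = $96000

Highest average salary: Finance ($126750)

Finance ($126750)


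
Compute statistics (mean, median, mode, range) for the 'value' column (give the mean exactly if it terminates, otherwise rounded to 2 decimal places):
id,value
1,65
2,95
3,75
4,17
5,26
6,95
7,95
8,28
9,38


Data: [65, 95, 75, 17, 26, 95, 95, 28, 38]
Count: 9
Sum: 534
Mean: 534/9 ≈ 59.33 (rounded to 2 decimal places)
Sorted: [17, 26, 28, 38, 65, 75, 95, 95, 95]
Median: 65.0
Mode: 95 (3 times)
Range: 95 - 17 = 78
Min: 17, Max: 95

mean≈59.33, median=65.0, mode=95, range=78
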